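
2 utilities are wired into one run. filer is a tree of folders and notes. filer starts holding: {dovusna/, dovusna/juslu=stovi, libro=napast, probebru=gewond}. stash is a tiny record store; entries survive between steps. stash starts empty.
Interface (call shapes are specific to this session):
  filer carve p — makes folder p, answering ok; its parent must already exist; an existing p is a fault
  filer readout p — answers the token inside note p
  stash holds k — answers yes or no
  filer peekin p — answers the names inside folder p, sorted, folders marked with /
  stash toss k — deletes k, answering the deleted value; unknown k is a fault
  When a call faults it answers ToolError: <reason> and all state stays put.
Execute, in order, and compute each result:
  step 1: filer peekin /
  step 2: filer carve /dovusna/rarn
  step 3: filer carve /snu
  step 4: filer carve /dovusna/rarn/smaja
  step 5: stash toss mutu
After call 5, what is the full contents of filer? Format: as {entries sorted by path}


Answer: {dovusna/, dovusna/juslu=stovi, dovusna/rarn/, dovusna/rarn/smaja/, libro=napast, probebru=gewond, snu/}

Derivation:
% filer peekin p='/'
:: [dovusna/, libro, probebru]
% filer carve p='/dovusna/rarn'
:: ok
% filer carve p='/snu'
:: ok
% filer carve p='/dovusna/rarn/smaja'
:: ok
% stash toss k='mutu'
:: ToolError: no such key mutu


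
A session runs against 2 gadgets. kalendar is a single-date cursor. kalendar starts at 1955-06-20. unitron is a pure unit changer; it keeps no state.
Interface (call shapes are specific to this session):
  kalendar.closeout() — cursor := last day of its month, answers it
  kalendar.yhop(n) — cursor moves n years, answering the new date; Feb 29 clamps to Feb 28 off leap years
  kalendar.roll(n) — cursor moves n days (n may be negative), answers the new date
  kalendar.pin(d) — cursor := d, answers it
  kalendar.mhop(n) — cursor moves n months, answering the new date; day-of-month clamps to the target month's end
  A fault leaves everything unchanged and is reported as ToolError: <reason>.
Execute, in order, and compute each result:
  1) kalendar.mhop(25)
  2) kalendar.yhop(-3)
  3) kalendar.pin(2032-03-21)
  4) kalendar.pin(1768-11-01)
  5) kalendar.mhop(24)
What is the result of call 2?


Answer: 1954-07-20

Derivation:
-- 1. kalendar.mhop(n=25) ~> 1957-07-20
-- 2. kalendar.yhop(n=-3) ~> 1954-07-20
-- 3. kalendar.pin(d=2032-03-21) ~> 2032-03-21
-- 4. kalendar.pin(d=1768-11-01) ~> 1768-11-01
-- 5. kalendar.mhop(n=24) ~> 1770-11-01


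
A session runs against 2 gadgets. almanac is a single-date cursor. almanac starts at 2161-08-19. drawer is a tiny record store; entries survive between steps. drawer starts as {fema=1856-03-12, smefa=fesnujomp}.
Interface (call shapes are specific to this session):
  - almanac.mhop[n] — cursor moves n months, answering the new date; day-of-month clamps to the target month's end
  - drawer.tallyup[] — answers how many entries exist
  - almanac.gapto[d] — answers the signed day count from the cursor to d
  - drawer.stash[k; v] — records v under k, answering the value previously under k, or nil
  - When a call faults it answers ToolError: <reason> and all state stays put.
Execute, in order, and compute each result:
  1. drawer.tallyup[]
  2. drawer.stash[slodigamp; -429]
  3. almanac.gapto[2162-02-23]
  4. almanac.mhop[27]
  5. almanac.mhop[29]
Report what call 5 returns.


# tallyup() -> 2
# stash(k='slodigamp', v='-429') -> nil
# gapto(d='2162-02-23') -> 188
# mhop(n='27') -> 2163-11-19
# mhop(n='29') -> 2166-04-19

Answer: 2166-04-19


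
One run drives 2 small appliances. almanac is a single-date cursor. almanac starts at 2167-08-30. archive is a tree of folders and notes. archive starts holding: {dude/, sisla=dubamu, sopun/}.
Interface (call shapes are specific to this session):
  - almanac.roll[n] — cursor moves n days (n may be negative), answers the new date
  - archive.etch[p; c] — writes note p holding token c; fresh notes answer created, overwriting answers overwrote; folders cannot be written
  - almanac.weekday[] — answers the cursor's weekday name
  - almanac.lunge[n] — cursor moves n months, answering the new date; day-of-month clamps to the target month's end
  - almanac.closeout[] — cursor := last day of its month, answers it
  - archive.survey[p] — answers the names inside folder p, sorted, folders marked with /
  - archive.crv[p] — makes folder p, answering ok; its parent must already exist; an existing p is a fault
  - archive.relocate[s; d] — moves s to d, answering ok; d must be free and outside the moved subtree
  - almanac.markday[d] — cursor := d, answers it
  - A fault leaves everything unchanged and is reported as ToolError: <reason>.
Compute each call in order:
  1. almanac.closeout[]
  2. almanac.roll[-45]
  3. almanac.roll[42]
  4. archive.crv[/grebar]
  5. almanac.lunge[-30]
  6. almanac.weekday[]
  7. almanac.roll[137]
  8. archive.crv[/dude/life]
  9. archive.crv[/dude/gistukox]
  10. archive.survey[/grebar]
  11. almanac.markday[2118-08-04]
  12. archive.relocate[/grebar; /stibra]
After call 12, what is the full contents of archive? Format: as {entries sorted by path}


Answer: {dude/, dude/gistukox/, dude/life/, sisla=dubamu, sopun/, stibra/}

Derivation:
-> closeout()
<- 2167-08-31
-> roll(-45)
<- 2167-07-17
-> roll(42)
<- 2167-08-28
-> crv(/grebar)
<- ok
-> lunge(-30)
<- 2165-02-28
-> weekday()
<- Thursday
-> roll(137)
<- 2165-07-15
-> crv(/dude/life)
<- ok
-> crv(/dude/gistukox)
<- ok
-> survey(/grebar)
<- []
-> markday(2118-08-04)
<- 2118-08-04
-> relocate(/grebar, /stibra)
<- ok


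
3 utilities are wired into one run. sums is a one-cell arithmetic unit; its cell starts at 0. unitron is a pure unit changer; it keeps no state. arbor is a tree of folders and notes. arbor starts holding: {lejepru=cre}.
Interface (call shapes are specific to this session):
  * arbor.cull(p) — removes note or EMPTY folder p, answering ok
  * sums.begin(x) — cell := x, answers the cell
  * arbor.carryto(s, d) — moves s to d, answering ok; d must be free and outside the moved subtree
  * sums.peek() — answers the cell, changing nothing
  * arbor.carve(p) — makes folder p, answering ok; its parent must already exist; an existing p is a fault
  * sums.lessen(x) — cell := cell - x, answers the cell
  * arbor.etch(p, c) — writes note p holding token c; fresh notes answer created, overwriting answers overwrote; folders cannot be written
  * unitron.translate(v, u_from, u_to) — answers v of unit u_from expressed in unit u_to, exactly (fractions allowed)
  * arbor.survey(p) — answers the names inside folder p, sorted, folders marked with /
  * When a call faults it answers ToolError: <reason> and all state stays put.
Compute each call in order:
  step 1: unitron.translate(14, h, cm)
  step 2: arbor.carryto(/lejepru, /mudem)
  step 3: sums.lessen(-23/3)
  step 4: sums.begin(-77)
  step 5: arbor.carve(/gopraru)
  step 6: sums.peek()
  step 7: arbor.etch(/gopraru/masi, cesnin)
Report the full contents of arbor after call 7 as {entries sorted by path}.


CALL unitron.translate[14; h; cm]
RET  ToolError: incompatible units
CALL arbor.carryto[/lejepru; /mudem]
RET  ok
CALL sums.lessen[-23/3]
RET  23/3
CALL sums.begin[-77]
RET  -77
CALL arbor.carve[/gopraru]
RET  ok
CALL sums.peek[]
RET  -77
CALL arbor.etch[/gopraru/masi; cesnin]
RET  created

Answer: {gopraru/, gopraru/masi=cesnin, mudem=cre}


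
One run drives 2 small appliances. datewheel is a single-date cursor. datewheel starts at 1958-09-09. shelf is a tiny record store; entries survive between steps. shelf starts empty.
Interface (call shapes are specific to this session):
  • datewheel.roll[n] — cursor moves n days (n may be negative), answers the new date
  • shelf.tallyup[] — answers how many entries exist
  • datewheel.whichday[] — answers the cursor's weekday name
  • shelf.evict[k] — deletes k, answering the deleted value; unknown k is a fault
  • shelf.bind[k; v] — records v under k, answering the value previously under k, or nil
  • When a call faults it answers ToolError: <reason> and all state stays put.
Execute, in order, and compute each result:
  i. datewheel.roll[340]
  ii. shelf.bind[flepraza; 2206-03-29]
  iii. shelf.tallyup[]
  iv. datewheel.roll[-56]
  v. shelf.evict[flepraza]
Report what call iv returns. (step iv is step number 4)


Answer: 1959-06-20

Derivation:
-- 1. roll(340) -> 1959-08-15
-- 2. bind(flepraza, 2206-03-29) -> nil
-- 3. tallyup() -> 1
-- 4. roll(-56) -> 1959-06-20
-- 5. evict(flepraza) -> 2206-03-29


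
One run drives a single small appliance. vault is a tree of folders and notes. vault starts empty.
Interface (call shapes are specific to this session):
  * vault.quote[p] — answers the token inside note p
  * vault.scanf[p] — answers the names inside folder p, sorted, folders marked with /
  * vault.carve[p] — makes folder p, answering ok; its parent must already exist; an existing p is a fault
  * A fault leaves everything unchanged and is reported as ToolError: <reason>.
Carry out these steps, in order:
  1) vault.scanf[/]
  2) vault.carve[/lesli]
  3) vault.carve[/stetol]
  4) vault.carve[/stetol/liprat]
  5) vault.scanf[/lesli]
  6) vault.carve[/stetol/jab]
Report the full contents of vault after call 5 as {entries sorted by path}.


Answer: {lesli/, stetol/, stetol/liprat/}

Derivation:
>>> scanf p: /
  []
>>> carve p: /lesli
  ok
>>> carve p: /stetol
  ok
>>> carve p: /stetol/liprat
  ok
>>> scanf p: /lesli
  []
>>> carve p: /stetol/jab
  ok


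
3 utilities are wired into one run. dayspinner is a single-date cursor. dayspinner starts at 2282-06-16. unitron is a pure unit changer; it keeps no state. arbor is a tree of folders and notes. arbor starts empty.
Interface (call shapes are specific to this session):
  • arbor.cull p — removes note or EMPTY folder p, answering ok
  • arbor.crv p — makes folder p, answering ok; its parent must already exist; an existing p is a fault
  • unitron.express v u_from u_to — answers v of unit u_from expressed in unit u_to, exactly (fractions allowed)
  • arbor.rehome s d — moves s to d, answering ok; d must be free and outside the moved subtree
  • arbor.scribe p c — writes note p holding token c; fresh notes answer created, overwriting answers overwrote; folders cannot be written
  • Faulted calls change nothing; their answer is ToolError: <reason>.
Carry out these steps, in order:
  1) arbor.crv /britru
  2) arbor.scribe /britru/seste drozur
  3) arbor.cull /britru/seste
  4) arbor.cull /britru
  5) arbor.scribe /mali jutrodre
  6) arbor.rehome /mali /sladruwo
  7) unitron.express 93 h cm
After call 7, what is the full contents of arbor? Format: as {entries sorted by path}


Answer: {sladruwo=jutrodre}

Derivation:
# arbor.crv(p='/britru') == ok
# arbor.scribe(p='/britru/seste', c='drozur') == created
# arbor.cull(p='/britru/seste') == ok
# arbor.cull(p='/britru') == ok
# arbor.scribe(p='/mali', c='jutrodre') == created
# arbor.rehome(s='/mali', d='/sladruwo') == ok
# unitron.express(v='93', u_from='h', u_to='cm') == ToolError: incompatible units


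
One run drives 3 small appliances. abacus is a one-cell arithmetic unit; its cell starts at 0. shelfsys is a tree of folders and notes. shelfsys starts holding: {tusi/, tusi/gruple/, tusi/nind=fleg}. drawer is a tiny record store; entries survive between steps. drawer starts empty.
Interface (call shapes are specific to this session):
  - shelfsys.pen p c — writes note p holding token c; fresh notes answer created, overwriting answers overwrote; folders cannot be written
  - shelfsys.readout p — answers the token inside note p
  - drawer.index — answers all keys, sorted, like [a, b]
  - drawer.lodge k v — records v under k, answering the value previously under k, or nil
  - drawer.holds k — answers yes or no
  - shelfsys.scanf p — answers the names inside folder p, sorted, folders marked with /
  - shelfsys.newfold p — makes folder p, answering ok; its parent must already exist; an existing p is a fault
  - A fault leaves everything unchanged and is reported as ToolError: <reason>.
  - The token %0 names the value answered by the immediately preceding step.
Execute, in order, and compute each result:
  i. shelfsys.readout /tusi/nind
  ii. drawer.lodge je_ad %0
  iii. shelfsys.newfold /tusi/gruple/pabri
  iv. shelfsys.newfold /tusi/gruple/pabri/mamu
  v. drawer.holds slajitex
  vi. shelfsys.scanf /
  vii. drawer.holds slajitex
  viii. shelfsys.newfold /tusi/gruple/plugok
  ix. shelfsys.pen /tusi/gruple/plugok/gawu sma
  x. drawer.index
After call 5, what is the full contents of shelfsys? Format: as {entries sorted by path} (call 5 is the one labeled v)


Answer: {tusi/, tusi/gruple/, tusi/gruple/pabri/, tusi/gruple/pabri/mamu/, tusi/nind=fleg}

Derivation:
% shelfsys.readout p=/tusi/nind
  fleg
% drawer.lodge k=je_ad v=%0
  nil
% shelfsys.newfold p=/tusi/gruple/pabri
  ok
% shelfsys.newfold p=/tusi/gruple/pabri/mamu
  ok
% drawer.holds k=slajitex
  no
% shelfsys.scanf p=/
  [tusi/]
% drawer.holds k=slajitex
  no
% shelfsys.newfold p=/tusi/gruple/plugok
  ok
% shelfsys.pen p=/tusi/gruple/plugok/gawu c=sma
  created
% drawer.index
  [je_ad]


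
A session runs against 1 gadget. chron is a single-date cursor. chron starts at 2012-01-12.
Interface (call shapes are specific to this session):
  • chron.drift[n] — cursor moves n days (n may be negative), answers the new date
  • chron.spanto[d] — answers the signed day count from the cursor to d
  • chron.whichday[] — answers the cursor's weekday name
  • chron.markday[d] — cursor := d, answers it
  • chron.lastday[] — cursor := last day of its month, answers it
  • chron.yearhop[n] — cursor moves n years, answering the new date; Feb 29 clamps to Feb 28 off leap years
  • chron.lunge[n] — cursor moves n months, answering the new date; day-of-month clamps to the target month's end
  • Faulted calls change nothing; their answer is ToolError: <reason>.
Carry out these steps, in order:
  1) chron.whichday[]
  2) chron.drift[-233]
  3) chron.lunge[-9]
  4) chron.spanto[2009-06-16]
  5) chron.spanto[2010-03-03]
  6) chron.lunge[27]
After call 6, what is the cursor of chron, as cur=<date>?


Answer: cur=2012-11-24

Derivation:
Step: whichday[]
Result: Thursday
Step: drift[-233]
Result: 2011-05-24
Step: lunge[-9]
Result: 2010-08-24
Step: spanto[2009-06-16]
Result: -434
Step: spanto[2010-03-03]
Result: -174
Step: lunge[27]
Result: 2012-11-24


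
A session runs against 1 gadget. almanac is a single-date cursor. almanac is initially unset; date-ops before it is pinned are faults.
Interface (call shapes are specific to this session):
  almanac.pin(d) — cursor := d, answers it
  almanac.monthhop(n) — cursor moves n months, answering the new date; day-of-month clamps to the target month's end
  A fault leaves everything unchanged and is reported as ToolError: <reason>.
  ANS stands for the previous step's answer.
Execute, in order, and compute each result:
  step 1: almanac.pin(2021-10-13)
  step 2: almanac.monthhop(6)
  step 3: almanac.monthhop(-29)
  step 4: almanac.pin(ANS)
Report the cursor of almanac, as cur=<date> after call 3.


Using almanac.pin with d=2021-10-13, → 2021-10-13.
I call almanac.monthhop with n=6, yielding 2022-04-13.
I run almanac.monthhop with n=-29, → 2019-11-13.
Then almanac.pin with d=ANS, — result: 2019-11-13.

Answer: cur=2019-11-13


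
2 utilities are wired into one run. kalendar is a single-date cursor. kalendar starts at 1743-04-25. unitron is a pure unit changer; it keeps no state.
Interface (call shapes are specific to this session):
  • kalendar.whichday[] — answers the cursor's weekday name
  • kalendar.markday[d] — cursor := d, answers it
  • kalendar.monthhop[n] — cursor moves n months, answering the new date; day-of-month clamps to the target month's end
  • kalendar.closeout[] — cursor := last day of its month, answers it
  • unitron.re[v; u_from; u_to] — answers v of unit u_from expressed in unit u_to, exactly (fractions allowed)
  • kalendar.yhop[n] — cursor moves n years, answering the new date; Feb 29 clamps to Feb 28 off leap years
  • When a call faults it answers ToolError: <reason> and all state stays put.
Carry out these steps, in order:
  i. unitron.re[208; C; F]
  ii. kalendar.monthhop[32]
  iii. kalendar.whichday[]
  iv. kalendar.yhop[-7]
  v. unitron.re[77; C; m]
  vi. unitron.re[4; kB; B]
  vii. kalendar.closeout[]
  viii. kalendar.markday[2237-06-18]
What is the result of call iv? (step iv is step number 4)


~$ unitron.re v=208 u_from=C u_to=F
:: 2032/5
~$ kalendar.monthhop n=32
:: 1745-12-25
~$ kalendar.whichday
:: Saturday
~$ kalendar.yhop n=-7
:: 1738-12-25
~$ unitron.re v=77 u_from=C u_to=m
:: ToolError: incompatible units
~$ unitron.re v=4 u_from=kB u_to=B
:: 4000
~$ kalendar.closeout
:: 1738-12-31
~$ kalendar.markday d=2237-06-18
:: 2237-06-18

Answer: 1738-12-25


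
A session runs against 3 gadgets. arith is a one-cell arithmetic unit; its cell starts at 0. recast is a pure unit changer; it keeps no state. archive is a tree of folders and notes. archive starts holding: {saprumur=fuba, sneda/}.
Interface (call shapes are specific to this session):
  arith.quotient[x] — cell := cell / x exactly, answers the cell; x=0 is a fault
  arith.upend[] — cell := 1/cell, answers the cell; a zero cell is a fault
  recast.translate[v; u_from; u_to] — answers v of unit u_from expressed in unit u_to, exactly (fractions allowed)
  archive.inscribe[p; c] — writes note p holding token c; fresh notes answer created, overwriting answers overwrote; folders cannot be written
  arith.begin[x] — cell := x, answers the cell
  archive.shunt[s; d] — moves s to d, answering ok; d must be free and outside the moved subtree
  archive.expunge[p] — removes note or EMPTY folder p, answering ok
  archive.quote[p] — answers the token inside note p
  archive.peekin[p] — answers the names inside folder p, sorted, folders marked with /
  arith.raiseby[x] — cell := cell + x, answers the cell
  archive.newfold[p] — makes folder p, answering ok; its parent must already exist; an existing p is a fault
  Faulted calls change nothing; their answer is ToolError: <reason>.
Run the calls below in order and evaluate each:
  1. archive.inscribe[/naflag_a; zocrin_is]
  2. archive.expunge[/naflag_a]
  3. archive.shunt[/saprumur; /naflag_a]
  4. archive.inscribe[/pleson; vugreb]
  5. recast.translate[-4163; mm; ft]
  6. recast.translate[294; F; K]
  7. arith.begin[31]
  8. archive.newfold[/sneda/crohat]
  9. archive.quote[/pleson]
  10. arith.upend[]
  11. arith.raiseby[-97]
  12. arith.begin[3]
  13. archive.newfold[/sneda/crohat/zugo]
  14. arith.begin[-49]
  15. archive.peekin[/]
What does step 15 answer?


→ archive.inscribe(p→/naflag_a, c→zocrin_is)
← created
→ archive.expunge(p→/naflag_a)
← ok
→ archive.shunt(s→/saprumur, d→/naflag_a)
← ok
→ archive.inscribe(p→/pleson, c→vugreb)
← created
→ recast.translate(v→-4163, u_from→mm, u_to→ft)
← -20815/1524
→ recast.translate(v→294, u_from→F, u_to→K)
← 75367/180
→ arith.begin(x→31)
← 31
→ archive.newfold(p→/sneda/crohat)
← ok
→ archive.quote(p→/pleson)
← vugreb
→ arith.upend()
← 1/31
→ arith.raiseby(x→-97)
← -3006/31
→ arith.begin(x→3)
← 3
→ archive.newfold(p→/sneda/crohat/zugo)
← ok
→ arith.begin(x→-49)
← -49
→ archive.peekin(p→/)
← [naflag_a, pleson, sneda/]

Answer: [naflag_a, pleson, sneda/]


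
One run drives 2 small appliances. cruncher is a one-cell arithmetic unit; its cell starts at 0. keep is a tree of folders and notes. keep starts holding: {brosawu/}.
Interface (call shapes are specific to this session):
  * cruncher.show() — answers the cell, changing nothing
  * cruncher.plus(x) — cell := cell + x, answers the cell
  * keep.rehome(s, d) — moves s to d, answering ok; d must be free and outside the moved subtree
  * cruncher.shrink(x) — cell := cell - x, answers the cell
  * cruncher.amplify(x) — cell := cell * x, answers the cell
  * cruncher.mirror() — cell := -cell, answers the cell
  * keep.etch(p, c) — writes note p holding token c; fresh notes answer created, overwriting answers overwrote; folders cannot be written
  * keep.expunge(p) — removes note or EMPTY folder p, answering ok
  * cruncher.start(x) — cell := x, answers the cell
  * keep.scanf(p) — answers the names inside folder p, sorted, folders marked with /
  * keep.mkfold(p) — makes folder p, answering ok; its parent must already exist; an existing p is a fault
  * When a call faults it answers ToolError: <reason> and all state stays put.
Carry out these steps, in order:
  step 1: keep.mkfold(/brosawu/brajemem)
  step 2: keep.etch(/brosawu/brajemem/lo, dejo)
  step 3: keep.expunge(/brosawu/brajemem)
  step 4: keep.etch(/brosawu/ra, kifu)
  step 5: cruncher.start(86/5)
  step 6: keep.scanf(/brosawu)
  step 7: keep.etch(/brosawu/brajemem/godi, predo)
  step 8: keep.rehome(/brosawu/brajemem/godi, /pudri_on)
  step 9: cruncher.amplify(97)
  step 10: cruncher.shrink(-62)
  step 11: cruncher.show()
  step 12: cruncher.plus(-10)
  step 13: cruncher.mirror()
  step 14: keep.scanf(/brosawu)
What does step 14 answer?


Answer: [brajemem/, ra]

Derivation:
CALL mkfold[p: /brosawu/brajemem]
RET  ok
CALL etch[p: /brosawu/brajemem/lo; c: dejo]
RET  created
CALL expunge[p: /brosawu/brajemem]
RET  ToolError: not empty
CALL etch[p: /brosawu/ra; c: kifu]
RET  created
CALL start[x: 86/5]
RET  86/5
CALL scanf[p: /brosawu]
RET  [brajemem/, ra]
CALL etch[p: /brosawu/brajemem/godi; c: predo]
RET  created
CALL rehome[s: /brosawu/brajemem/godi; d: /pudri_on]
RET  ok
CALL amplify[x: 97]
RET  8342/5
CALL shrink[x: -62]
RET  8652/5
CALL show[]
RET  8652/5
CALL plus[x: -10]
RET  8602/5
CALL mirror[]
RET  -8602/5
CALL scanf[p: /brosawu]
RET  [brajemem/, ra]


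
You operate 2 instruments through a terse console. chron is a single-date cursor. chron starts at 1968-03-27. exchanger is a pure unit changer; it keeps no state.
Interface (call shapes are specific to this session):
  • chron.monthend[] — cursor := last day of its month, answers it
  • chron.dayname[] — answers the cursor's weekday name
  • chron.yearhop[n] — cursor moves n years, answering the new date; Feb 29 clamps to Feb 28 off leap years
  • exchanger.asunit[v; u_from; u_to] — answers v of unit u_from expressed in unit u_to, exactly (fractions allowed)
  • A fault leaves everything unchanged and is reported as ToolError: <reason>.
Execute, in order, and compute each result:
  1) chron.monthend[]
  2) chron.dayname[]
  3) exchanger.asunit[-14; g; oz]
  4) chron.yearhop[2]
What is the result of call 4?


Answer: 1970-03-31

Derivation:
# 1. monthend() ~> 1968-03-31
# 2. dayname() ~> Sunday
# 3. asunit(v=-14, u_from=g, u_to=oz) ~> -3200000/6479891
# 4. yearhop(n=2) ~> 1970-03-31


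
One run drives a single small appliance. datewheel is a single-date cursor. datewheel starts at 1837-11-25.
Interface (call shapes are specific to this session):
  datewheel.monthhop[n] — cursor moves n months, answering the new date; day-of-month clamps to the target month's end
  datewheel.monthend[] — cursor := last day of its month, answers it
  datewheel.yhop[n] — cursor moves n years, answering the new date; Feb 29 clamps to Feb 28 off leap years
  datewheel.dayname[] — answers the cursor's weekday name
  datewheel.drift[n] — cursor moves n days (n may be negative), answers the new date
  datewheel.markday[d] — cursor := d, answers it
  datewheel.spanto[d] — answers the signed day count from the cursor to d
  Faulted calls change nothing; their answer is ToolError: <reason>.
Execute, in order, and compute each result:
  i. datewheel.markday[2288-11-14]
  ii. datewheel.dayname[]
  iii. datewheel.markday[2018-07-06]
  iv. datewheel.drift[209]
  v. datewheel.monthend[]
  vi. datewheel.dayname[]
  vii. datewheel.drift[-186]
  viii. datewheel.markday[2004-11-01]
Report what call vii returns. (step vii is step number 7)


Answer: 2018-07-29

Derivation:
Do: datewheel.markday[d→2288-11-14]
See: 2288-11-14
Do: datewheel.dayname[]
See: Wednesday
Do: datewheel.markday[d→2018-07-06]
See: 2018-07-06
Do: datewheel.drift[n→209]
See: 2019-01-31
Do: datewheel.monthend[]
See: 2019-01-31
Do: datewheel.dayname[]
See: Thursday
Do: datewheel.drift[n→-186]
See: 2018-07-29
Do: datewheel.markday[d→2004-11-01]
See: 2004-11-01


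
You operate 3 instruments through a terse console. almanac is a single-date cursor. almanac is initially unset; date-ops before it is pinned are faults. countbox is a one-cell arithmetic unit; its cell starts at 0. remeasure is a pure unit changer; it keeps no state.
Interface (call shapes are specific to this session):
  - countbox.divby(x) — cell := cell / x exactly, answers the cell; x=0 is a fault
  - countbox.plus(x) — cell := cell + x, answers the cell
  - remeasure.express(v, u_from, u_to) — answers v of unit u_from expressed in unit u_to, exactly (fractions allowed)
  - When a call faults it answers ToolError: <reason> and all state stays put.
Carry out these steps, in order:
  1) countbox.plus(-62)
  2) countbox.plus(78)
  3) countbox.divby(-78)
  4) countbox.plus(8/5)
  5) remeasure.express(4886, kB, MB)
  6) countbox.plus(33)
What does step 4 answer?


Answer: 272/195

Derivation:
Act: countbox.plus[-62]
Obs: -62
Act: countbox.plus[78]
Obs: 16
Act: countbox.divby[-78]
Obs: -8/39
Act: countbox.plus[8/5]
Obs: 272/195
Act: remeasure.express[4886; kB; MB]
Obs: 2443/500
Act: countbox.plus[33]
Obs: 6707/195


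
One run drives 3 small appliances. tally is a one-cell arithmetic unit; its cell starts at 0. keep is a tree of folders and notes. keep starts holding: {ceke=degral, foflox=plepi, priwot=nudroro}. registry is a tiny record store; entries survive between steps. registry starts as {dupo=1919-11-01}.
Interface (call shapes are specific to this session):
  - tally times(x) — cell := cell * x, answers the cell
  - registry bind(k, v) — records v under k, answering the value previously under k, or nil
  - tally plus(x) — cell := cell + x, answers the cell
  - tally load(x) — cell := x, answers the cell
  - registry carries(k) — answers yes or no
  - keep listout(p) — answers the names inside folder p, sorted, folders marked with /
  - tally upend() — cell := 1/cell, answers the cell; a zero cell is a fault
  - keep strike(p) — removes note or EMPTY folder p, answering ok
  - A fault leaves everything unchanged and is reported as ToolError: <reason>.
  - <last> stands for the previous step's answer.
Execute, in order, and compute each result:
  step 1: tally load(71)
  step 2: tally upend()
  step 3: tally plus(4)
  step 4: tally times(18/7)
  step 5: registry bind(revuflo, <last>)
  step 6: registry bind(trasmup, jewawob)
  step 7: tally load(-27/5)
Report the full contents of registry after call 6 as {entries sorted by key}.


Answer: {dupo=1919-11-01, revuflo=5130/497, trasmup=jewawob}

Derivation:
Do: tally load[71]
See: 71
Do: tally upend[]
See: 1/71
Do: tally plus[4]
See: 285/71
Do: tally times[18/7]
See: 5130/497
Do: registry bind[revuflo; <last>]
See: nil
Do: registry bind[trasmup; jewawob]
See: nil
Do: tally load[-27/5]
See: -27/5


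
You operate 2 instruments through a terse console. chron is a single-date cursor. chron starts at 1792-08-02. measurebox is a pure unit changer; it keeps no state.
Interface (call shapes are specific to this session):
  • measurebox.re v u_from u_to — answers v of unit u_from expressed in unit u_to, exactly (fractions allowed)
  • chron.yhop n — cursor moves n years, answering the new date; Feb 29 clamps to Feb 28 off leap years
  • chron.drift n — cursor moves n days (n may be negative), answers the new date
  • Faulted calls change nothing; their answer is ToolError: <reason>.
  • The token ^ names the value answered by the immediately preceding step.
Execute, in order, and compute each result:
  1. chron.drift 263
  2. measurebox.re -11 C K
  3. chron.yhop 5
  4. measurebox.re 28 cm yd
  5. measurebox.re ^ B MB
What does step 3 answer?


Invoking chron.drift passing n→263, and get 1793-04-22.
Next I call measurebox.re passing v→-11, u_from→C, u_to→K, which returns 5243/20.
I call chron.yhop passing n→5, yielding 1798-04-22.
I try measurebox.re passing v→28, u_from→cm, u_to→yd, and get 350/1143.
I call measurebox.re passing v→^, u_from→B, u_to→MB, → 7/22860000.

Answer: 1798-04-22


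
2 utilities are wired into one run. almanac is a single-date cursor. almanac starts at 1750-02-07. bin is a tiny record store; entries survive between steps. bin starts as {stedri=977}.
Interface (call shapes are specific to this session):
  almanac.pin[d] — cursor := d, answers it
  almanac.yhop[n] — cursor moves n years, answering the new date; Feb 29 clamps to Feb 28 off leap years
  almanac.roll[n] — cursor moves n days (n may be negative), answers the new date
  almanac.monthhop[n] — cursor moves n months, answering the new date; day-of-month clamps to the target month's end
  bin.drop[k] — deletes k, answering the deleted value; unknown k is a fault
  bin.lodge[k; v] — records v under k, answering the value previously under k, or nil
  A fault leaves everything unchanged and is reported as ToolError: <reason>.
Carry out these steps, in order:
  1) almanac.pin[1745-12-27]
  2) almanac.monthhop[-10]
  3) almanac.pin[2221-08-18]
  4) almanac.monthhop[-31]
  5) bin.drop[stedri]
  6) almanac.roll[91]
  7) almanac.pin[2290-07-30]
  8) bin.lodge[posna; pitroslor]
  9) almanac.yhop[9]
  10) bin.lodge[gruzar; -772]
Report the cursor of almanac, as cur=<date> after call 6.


Answer: cur=2219-04-19

Derivation:
// almanac.pin(1745-12-27) == 1745-12-27
// almanac.monthhop(-10) == 1745-02-27
// almanac.pin(2221-08-18) == 2221-08-18
// almanac.monthhop(-31) == 2219-01-18
// bin.drop(stedri) == 977
// almanac.roll(91) == 2219-04-19
// almanac.pin(2290-07-30) == 2290-07-30
// bin.lodge(posna, pitroslor) == nil
// almanac.yhop(9) == 2299-07-30
// bin.lodge(gruzar, -772) == nil


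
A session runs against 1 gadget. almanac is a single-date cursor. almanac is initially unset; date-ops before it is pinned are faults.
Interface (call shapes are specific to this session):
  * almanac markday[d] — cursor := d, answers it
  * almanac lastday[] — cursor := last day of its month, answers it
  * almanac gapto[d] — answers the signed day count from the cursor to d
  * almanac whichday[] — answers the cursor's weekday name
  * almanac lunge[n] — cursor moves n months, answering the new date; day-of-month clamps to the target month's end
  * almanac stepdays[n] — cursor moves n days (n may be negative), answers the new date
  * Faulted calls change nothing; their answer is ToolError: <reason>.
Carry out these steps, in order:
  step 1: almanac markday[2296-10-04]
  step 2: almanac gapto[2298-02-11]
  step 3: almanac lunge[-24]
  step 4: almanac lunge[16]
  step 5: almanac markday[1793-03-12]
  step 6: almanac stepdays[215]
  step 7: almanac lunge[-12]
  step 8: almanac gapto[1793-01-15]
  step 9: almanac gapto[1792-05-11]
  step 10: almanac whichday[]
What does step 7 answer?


==> almanac markday(d→2296-10-04)
<== 2296-10-04
==> almanac gapto(d→2298-02-11)
<== 495
==> almanac lunge(n→-24)
<== 2294-10-04
==> almanac lunge(n→16)
<== 2296-02-04
==> almanac markday(d→1793-03-12)
<== 1793-03-12
==> almanac stepdays(n→215)
<== 1793-10-13
==> almanac lunge(n→-12)
<== 1792-10-13
==> almanac gapto(d→1793-01-15)
<== 94
==> almanac gapto(d→1792-05-11)
<== -155
==> almanac whichday()
<== Saturday

Answer: 1792-10-13


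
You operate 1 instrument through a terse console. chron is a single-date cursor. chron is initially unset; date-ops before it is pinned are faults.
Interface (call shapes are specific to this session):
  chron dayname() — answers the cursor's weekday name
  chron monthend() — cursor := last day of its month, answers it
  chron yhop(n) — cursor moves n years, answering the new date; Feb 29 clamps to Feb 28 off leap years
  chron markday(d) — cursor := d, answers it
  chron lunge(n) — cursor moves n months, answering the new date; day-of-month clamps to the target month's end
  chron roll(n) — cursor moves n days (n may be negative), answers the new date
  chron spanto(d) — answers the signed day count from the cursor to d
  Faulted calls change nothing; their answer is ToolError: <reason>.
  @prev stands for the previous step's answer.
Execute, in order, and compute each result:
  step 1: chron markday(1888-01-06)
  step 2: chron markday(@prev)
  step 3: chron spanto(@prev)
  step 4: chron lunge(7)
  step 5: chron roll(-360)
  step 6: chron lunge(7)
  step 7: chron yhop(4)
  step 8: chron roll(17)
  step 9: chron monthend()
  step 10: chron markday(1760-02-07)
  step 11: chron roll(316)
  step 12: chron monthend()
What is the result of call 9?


Answer: 1892-03-31

Derivation:
CALL chron markday[d='1888-01-06']
RET  1888-01-06
CALL chron markday[d='@prev']
RET  1888-01-06
CALL chron spanto[d='@prev']
RET  0
CALL chron lunge[n='7']
RET  1888-08-06
CALL chron roll[n='-360']
RET  1887-08-12
CALL chron lunge[n='7']
RET  1888-03-12
CALL chron yhop[n='4']
RET  1892-03-12
CALL chron roll[n='17']
RET  1892-03-29
CALL chron monthend[]
RET  1892-03-31
CALL chron markday[d='1760-02-07']
RET  1760-02-07
CALL chron roll[n='316']
RET  1760-12-19
CALL chron monthend[]
RET  1760-12-31


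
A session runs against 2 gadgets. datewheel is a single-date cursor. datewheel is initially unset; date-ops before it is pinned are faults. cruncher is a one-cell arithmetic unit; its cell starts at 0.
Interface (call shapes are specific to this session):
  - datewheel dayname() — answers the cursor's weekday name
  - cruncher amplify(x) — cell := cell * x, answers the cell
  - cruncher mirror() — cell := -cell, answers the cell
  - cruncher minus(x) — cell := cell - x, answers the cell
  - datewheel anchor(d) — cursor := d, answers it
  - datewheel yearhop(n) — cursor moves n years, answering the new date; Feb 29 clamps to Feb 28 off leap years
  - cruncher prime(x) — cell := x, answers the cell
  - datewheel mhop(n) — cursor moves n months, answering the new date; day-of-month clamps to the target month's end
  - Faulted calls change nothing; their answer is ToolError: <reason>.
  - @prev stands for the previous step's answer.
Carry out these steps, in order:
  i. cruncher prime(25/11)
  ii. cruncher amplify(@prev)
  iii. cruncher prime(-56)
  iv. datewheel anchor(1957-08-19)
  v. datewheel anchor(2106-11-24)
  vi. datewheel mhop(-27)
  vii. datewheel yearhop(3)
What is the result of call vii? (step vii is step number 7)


Answer: 2107-08-24

Derivation:
·→ cruncher prime(25/11)
·← 25/11
·→ cruncher amplify(@prev)
·← 625/121
·→ cruncher prime(-56)
·← -56
·→ datewheel anchor(1957-08-19)
·← 1957-08-19
·→ datewheel anchor(2106-11-24)
·← 2106-11-24
·→ datewheel mhop(-27)
·← 2104-08-24
·→ datewheel yearhop(3)
·← 2107-08-24


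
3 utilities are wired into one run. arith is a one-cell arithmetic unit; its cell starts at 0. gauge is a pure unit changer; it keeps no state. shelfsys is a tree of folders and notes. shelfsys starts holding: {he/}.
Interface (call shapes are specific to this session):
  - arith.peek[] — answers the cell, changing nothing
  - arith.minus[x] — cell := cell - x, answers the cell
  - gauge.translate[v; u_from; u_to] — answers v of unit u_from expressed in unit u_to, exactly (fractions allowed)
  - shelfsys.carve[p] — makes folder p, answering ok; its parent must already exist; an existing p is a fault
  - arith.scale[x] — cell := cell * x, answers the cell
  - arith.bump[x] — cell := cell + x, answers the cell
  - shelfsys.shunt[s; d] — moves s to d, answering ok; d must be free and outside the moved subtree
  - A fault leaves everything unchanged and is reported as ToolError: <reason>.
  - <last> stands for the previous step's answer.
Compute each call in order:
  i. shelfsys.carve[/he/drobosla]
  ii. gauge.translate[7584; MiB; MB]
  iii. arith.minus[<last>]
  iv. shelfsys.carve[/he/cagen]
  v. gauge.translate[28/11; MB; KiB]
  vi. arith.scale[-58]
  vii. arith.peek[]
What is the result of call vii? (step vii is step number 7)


Answer: 7206862848/15625

Derivation:
I call carve passing p→/he/drobosla, and see ok.
I use translate passing v→7584, u_from→MiB, u_to→MB, and see 124256256/15625.
Then minus passing x→<last>, and get -124256256/15625.
I run carve passing p→/he/cagen, yielding ok.
Next I call translate passing v→28/11, u_from→MB, u_to→KiB, — result: 109375/44.
I try scale passing x→-58, yielding 7206862848/15625.
Next I call peek(), which returns 7206862848/15625.


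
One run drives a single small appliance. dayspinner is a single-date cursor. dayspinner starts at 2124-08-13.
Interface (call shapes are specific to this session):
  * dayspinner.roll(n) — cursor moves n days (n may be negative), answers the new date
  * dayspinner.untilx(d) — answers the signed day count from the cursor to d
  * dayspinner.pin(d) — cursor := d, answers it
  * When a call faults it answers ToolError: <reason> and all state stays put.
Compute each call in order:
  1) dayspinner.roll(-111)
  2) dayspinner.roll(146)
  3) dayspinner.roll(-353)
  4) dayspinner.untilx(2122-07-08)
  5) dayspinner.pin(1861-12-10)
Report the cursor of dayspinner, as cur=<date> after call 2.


CALL dayspinner.roll[-111]
RET  2124-04-24
CALL dayspinner.roll[146]
RET  2124-09-17
CALL dayspinner.roll[-353]
RET  2123-09-30
CALL dayspinner.untilx[2122-07-08]
RET  -449
CALL dayspinner.pin[1861-12-10]
RET  1861-12-10

Answer: cur=2124-09-17


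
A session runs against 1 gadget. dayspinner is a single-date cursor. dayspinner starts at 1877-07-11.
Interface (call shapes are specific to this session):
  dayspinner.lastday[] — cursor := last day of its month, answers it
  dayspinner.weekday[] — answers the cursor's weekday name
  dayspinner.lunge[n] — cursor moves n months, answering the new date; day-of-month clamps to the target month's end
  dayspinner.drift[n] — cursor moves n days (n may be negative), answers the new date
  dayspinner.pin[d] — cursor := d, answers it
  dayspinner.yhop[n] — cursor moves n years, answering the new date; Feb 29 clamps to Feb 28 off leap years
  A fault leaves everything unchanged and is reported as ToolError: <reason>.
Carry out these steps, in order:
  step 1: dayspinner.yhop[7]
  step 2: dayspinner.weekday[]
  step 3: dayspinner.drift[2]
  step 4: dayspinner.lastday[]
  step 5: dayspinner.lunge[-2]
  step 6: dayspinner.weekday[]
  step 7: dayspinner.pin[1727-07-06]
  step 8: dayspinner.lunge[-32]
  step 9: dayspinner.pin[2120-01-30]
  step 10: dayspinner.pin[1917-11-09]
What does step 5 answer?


Answer: 1884-05-31

Derivation:
;; 1. yhop(n→7) ~> 1884-07-11
;; 2. weekday() ~> Friday
;; 3. drift(n→2) ~> 1884-07-13
;; 4. lastday() ~> 1884-07-31
;; 5. lunge(n→-2) ~> 1884-05-31
;; 6. weekday() ~> Saturday
;; 7. pin(d→1727-07-06) ~> 1727-07-06
;; 8. lunge(n→-32) ~> 1724-11-06
;; 9. pin(d→2120-01-30) ~> 2120-01-30
;; 10. pin(d→1917-11-09) ~> 1917-11-09


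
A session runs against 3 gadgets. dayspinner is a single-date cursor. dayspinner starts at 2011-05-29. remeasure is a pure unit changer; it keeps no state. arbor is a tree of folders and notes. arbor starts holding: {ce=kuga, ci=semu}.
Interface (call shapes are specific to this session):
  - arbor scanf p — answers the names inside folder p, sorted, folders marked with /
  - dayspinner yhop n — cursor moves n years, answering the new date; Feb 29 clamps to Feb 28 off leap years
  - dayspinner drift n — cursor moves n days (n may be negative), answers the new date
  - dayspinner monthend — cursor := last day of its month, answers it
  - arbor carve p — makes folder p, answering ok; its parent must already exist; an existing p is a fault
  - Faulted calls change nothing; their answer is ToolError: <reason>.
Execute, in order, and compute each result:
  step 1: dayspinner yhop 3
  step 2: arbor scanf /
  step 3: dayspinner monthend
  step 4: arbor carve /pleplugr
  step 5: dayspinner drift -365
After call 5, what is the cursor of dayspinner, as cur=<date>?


Answer: cur=2013-05-31

Derivation:
> dayspinner yhop n: 3
= 2014-05-29
> arbor scanf p: /
= [ce, ci]
> dayspinner monthend
= 2014-05-31
> arbor carve p: /pleplugr
= ok
> dayspinner drift n: -365
= 2013-05-31
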